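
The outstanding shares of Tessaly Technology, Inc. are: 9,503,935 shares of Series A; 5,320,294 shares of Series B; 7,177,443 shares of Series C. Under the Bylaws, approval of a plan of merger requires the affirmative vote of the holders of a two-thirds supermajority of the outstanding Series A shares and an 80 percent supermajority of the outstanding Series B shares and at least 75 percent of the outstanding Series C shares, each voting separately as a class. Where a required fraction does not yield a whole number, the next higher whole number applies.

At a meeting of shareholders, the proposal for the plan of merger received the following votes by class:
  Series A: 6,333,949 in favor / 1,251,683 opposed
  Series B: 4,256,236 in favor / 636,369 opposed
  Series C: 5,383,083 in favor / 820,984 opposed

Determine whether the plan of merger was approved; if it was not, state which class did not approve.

Series A: 2/3 of 9503935 = 6335956.67, rounded up to 6335957; 6,335,957 required, 6,333,949 in favor — not approved.
Series B: 4/5 of 5320294 = 4256235.20, rounded up to 4256236; 4,256,236 required, 4,256,236 in favor — approved.
Series C: 3/4 of 7177443 = 5383082.25, rounded up to 5383083; 5,383,083 required, 5,383,083 in favor — approved.

Not approved — the Series A shares did not give the required vote.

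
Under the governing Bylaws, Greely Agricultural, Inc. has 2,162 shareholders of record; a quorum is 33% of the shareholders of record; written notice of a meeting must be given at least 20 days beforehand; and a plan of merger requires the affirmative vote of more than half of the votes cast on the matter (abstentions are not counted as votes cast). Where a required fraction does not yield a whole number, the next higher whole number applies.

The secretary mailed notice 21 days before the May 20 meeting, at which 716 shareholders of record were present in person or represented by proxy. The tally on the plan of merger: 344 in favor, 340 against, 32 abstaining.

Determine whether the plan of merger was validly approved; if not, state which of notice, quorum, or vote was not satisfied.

Notice: 21 days given; 20 required. Satisfied.
Quorum: 33% of 2,162 = 713.46, rounded up to 714; 716 present. Satisfied.
Vote: requires a majority of the votes cast (716 − 32 abstaining = 684); a majority of 684 is 343, so 343 needed; 344 in favor. Satisfied.

Valid — all requirements satisfied.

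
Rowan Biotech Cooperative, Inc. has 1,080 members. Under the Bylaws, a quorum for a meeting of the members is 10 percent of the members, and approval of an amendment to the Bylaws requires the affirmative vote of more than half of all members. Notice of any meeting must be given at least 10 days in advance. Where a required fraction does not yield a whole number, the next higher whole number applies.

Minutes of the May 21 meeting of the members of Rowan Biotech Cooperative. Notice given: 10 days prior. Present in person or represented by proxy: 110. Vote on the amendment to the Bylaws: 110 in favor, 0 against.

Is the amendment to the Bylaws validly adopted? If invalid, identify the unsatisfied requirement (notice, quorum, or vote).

Notice: 10 days given; 10 required. Satisfied.
Quorum: 10% of 1,080 = 108; 110 present. Satisfied.
Vote: requires a majority of all members (1,080); a majority of 1080 is 541, so 541 needed; 110 in favor. Not satisfied.

Invalid — vote requirement not satisfied.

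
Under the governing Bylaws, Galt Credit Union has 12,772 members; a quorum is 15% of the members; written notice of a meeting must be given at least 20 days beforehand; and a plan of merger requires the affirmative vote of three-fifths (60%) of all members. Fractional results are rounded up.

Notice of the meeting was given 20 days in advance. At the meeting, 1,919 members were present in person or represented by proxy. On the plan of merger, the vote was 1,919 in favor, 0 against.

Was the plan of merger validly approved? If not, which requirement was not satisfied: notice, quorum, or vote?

Notice: 20 days given; 20 required. Satisfied.
Quorum: 15% of 12,772 = 1,915.80, rounded up to 1,916; 1,919 present. Satisfied.
Vote: requires three-fifths of all members (12,772); 3/5 of 12772 = 7663.20, rounded up to 7664, so 7,664 needed; 1,919 in favor. Not satisfied.

Invalid — vote requirement not satisfied.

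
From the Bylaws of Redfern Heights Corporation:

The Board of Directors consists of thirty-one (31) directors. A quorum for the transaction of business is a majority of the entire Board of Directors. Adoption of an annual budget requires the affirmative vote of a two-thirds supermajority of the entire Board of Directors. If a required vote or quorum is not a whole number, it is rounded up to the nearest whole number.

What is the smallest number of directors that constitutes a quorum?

A majority of 31 is 16.

16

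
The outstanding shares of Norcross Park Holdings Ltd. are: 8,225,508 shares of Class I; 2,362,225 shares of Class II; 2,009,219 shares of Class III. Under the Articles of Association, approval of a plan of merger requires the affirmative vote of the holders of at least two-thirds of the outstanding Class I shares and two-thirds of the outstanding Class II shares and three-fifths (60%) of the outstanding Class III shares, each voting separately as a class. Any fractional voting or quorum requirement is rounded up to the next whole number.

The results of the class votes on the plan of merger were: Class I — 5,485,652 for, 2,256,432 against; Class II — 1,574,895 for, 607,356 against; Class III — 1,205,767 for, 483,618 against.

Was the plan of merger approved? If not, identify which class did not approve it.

Approved — every class gave the required vote.

Class I: 2/3 of 8225508 = 5483672; 5,483,672 required, 5,485,652 in favor — approved.
Class II: 2/3 of 2362225 = 1574816.67, rounded up to 1574817; 1,574,817 required, 1,574,895 in favor — approved.
Class III: 3/5 of 2009219 = 1205531.40, rounded up to 1205532; 1,205,532 required, 1,205,767 in favor — approved.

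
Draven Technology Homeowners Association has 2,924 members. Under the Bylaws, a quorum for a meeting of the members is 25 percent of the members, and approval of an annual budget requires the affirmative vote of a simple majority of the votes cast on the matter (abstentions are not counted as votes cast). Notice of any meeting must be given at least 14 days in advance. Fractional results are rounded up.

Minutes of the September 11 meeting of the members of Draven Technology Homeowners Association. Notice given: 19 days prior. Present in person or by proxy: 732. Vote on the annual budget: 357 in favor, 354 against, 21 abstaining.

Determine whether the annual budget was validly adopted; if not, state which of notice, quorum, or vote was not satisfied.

Notice: 19 days given; 14 required. Satisfied.
Quorum: 25% of 2,924 = 731; 732 present. Satisfied.
Vote: requires a majority of the votes cast (732 − 21 abstaining = 711); a majority of 711 is 356, so 356 needed; 357 in favor. Satisfied.

Valid — all requirements satisfied.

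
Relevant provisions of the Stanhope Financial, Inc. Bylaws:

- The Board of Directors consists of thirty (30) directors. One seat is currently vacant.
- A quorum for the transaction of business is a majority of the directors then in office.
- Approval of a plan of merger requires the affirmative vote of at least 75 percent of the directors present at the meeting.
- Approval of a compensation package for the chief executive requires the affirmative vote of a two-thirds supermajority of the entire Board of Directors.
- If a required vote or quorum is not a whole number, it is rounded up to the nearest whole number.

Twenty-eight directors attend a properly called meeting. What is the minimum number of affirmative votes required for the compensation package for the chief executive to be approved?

The compensation package for the chief executive requires two-thirds of the entire Board of Directors (30).
2/3 of 30 = 20.

20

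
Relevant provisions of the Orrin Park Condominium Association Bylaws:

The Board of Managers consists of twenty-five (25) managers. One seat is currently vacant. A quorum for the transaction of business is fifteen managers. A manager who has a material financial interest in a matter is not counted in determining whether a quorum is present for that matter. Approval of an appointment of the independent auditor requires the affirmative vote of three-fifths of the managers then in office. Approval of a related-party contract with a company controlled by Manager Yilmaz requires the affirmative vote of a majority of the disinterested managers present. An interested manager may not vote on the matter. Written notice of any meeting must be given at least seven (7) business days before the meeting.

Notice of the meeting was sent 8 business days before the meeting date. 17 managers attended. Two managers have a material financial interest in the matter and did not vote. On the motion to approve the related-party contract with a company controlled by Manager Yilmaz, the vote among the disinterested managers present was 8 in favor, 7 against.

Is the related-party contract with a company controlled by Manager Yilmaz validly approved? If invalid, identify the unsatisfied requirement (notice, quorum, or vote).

Notice: 8 business days given; 7 required (8 ≥ 7). Satisfied.
Quorum: 17 present, but the 2 interested managers do not count, leaving 15. Quorum is 15. Satisfied.
Vote: the related-party contract with a company controlled by Manager Yilmaz requires a majority of the disinterested managers present (17 − 2 = 15). A majority of 15 is 8, so 8 affirmative votes are needed; 8 voted in favor. Satisfied.

Valid — all requirements satisfied.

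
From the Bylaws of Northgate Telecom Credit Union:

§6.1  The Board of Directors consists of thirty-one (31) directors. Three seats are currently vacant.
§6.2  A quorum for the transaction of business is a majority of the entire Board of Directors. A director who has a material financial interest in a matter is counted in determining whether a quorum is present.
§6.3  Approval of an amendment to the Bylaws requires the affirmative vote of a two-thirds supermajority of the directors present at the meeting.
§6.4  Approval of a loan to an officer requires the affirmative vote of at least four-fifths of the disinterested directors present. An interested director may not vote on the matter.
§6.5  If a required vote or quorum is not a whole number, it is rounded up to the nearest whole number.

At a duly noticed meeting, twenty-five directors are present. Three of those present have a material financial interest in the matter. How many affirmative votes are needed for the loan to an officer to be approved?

The loan to an officer requires four-fifths of the disinterested directors present (25 − 3 = 22).
4/5 of 22 = 17.60, rounded up to 18.

18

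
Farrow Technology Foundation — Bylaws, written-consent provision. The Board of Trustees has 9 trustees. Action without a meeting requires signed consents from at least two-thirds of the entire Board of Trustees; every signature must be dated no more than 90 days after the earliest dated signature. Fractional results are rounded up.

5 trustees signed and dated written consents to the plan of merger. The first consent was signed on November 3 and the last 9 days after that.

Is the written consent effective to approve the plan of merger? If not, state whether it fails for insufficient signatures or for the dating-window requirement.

Not effective — insufficient signatures.

Signatures required: at least two-thirds of 9 — 2/3 of 9 = 6, so 6 needed; 5 signed. Insufficient.
Dating window: the latest signature is 9 days after the earliest; the limit is 90 days. Within the window.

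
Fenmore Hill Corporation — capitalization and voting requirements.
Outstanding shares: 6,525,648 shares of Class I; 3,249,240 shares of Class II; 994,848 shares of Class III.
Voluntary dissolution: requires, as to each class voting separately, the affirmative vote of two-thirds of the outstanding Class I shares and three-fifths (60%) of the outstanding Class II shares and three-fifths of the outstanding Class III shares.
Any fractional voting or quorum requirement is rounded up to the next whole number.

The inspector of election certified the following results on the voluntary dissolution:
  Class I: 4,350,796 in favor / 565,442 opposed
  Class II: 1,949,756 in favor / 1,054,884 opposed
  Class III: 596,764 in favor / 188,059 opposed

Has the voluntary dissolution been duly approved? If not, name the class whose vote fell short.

Class I: 2/3 of 6525648 = 4350432; 4,350,432 required, 4,350,796 in favor — approved.
Class II: 3/5 of 3249240 = 1949544; 1,949,544 required, 1,949,756 in favor — approved.
Class III: 3/5 of 994848 = 596908.80, rounded up to 596909; 596,909 required, 596,764 in favor — not approved.

Not approved — the Class III shares did not give the required vote.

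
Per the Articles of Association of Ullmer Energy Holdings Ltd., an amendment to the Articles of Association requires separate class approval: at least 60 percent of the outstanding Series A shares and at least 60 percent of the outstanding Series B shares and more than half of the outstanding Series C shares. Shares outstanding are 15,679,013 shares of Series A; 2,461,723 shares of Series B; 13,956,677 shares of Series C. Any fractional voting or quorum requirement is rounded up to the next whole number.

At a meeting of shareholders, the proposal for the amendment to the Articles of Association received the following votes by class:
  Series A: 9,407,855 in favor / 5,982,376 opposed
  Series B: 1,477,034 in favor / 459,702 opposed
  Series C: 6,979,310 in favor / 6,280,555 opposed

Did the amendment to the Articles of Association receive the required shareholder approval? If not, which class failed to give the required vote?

Approved — every class gave the required vote.

Series A: 3/5 of 15679013 = 9407407.80, rounded up to 9407408; 9,407,408 required, 9,407,855 in favor — approved.
Series B: 3/5 of 2461723 = 1477033.80, rounded up to 1477034; 1,477,034 required, 1,477,034 in favor — approved.
Series C: a majority of 13956677 is 6978339; 6,978,339 required, 6,979,310 in favor — approved.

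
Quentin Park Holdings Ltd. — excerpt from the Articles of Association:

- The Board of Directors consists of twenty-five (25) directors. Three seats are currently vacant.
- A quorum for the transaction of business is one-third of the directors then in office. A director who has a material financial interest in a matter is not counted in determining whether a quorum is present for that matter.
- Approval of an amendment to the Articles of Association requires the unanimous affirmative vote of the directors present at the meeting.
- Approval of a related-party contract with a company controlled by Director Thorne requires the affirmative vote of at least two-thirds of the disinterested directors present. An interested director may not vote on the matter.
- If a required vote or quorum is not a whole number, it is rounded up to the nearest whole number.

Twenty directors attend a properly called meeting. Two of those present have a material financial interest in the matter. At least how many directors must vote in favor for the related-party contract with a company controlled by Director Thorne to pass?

The related-party contract with a company controlled by Director Thorne requires two-thirds of the disinterested directors present (20 − 2 = 18).
2/3 of 18 = 12.

12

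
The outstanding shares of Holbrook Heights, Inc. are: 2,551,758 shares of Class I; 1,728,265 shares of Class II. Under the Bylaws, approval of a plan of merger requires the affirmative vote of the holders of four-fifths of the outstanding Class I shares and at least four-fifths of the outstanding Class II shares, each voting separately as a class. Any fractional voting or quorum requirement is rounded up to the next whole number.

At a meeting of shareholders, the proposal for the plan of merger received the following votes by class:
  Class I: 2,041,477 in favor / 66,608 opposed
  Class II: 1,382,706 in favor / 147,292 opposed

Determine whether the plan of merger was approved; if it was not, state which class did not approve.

Class I: 4/5 of 2551758 = 2041406.40, rounded up to 2041407; 2,041,407 required, 2,041,477 in favor — approved.
Class II: 4/5 of 1728265 = 1382612; 1,382,612 required, 1,382,706 in favor — approved.

Approved — every class gave the required vote.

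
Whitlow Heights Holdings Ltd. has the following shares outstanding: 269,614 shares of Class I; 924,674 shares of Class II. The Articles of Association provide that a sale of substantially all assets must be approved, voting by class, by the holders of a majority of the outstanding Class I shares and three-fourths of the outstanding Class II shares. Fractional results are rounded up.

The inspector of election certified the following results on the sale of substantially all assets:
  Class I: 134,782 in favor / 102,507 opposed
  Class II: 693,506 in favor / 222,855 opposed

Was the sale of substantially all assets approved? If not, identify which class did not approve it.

Not approved — the Class I shares did not give the required vote.

Class I: a majority of 269614 is 134808; 134,808 required, 134,782 in favor — not approved.
Class II: 3/4 of 924674 = 693505.50, rounded up to 693506; 693,506 required, 693,506 in favor — approved.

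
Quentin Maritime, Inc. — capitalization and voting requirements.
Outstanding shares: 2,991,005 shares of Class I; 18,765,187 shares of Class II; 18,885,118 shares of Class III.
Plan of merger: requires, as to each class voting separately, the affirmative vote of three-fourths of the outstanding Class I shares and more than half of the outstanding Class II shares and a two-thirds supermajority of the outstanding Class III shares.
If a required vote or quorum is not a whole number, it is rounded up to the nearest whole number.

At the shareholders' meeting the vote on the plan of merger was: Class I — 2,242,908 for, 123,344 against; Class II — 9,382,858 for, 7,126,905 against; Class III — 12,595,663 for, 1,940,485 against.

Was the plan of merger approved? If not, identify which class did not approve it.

Not approved — the Class I shares did not give the required vote.

Class I: 3/4 of 2991005 = 2243253.75, rounded up to 2243254; 2,243,254 required, 2,242,908 in favor — not approved.
Class II: a majority of 18765187 is 9382594; 9,382,594 required, 9,382,858 in favor — approved.
Class III: 2/3 of 18885118 = 12590078.67, rounded up to 12590079; 12,590,079 required, 12,595,663 in favor — approved.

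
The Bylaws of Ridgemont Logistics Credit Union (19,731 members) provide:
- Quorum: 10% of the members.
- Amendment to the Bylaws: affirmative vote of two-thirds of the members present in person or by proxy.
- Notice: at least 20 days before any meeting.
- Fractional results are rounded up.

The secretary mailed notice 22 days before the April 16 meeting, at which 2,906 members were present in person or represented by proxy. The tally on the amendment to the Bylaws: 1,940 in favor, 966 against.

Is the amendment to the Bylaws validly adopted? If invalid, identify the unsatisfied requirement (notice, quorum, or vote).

Valid — all requirements satisfied.

Notice: 22 days given; 20 required. Satisfied.
Quorum: 10% of 19,731 = 1,973.10, rounded up to 1,974; 2,906 present. Satisfied.
Vote: requires two-thirds of those present (2,906); 2/3 of 2906 = 1937.33, rounded up to 1938, so 1,938 needed; 1,940 in favor. Satisfied.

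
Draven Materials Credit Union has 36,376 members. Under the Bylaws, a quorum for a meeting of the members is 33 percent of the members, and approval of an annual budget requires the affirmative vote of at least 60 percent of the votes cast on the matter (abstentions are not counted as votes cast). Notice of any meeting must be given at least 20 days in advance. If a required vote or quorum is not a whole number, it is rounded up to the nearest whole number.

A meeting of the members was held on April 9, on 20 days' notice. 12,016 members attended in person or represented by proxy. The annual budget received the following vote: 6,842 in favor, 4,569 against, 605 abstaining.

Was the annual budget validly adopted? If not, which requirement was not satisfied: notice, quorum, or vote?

Notice: 20 days given; 20 required. Satisfied.
Quorum: 33% of 36,376 = 12,004.08, rounded up to 12,005; 12,016 present. Satisfied.
Vote: requires three-fifths of the votes cast (12,016 − 605 abstaining = 11,411); 3/5 of 11411 = 6846.60, rounded up to 6847, so 6,847 needed; 6,842 in favor. Not satisfied.

Invalid — vote requirement not satisfied.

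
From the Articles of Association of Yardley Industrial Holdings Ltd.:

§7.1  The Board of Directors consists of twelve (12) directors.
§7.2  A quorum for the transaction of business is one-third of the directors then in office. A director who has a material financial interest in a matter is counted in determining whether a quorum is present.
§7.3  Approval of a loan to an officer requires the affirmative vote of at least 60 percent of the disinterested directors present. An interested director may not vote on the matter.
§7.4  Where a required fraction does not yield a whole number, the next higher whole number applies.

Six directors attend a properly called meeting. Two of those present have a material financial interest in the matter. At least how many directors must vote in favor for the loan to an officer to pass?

The loan to an officer requires three-fifths of the disinterested directors present (6 − 2 = 4).
3/5 of 4 = 2.40, rounded up to 3.

3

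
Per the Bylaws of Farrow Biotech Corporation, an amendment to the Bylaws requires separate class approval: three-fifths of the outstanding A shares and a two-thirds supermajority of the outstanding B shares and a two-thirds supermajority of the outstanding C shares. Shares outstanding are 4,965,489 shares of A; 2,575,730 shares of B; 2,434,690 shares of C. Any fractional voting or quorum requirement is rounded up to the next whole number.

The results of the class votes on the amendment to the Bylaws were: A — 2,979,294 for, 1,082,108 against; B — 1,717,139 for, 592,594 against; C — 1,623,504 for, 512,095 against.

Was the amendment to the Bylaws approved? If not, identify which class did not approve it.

A: 3/5 of 4965489 = 2979293.40, rounded up to 2979294; 2,979,294 required, 2,979,294 in favor — approved.
B: 2/3 of 2575730 = 1717153.33, rounded up to 1717154; 1,717,154 required, 1,717,139 in favor — not approved.
C: 2/3 of 2434690 = 1623126.67, rounded up to 1623127; 1,623,127 required, 1,623,504 in favor — approved.

Not approved — the B shares did not give the required vote.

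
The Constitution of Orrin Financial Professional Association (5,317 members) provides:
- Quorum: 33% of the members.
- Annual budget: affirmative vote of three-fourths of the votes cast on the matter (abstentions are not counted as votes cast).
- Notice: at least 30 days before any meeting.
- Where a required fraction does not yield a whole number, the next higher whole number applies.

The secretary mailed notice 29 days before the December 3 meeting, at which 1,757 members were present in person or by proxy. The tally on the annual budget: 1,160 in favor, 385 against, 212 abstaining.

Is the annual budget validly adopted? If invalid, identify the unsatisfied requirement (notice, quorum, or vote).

Notice: 29 days given; 30 required. Not satisfied.
Quorum: 33% of 5,317 = 1,754.61, rounded up to 1,755; 1,757 present. Satisfied.
Vote: requires three-fourths of the votes cast (1,757 − 212 abstaining = 1,545); 3/4 of 1545 = 1158.75, rounded up to 1159, so 1,159 needed; 1,160 in favor. Satisfied.

Invalid — notice requirement not satisfied.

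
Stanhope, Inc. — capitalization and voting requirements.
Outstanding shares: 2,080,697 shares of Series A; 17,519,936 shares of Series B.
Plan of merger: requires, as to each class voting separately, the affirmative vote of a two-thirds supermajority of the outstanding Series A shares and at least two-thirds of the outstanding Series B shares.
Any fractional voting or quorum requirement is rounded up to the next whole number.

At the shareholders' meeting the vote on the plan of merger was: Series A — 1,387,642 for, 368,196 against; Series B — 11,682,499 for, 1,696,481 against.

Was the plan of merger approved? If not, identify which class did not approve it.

Series A: 2/3 of 2080697 = 1387131.33, rounded up to 1387132; 1,387,132 required, 1,387,642 in favor — approved.
Series B: 2/3 of 17519936 = 11679957.33, rounded up to 11679958; 11,679,958 required, 11,682,499 in favor — approved.

Approved — every class gave the required vote.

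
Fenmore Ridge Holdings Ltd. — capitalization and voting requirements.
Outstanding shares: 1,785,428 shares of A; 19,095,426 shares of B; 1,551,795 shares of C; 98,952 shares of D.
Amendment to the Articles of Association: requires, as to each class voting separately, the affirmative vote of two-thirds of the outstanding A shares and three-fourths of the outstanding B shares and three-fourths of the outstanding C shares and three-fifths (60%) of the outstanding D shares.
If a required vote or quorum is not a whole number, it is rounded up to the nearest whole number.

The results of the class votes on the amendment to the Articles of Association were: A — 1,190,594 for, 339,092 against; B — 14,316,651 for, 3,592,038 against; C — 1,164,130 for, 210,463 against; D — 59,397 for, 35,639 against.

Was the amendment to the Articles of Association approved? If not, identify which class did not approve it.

A: 2/3 of 1785428 = 1190285.33, rounded up to 1190286; 1,190,286 required, 1,190,594 in favor — approved.
B: 3/4 of 19095426 = 14321569.50, rounded up to 14321570; 14,321,570 required, 14,316,651 in favor — not approved.
C: 3/4 of 1551795 = 1163846.25, rounded up to 1163847; 1,163,847 required, 1,164,130 in favor — approved.
D: 3/5 of 98952 = 59371.20, rounded up to 59372; 59,372 required, 59,397 in favor — approved.

Not approved — the B shares did not give the required vote.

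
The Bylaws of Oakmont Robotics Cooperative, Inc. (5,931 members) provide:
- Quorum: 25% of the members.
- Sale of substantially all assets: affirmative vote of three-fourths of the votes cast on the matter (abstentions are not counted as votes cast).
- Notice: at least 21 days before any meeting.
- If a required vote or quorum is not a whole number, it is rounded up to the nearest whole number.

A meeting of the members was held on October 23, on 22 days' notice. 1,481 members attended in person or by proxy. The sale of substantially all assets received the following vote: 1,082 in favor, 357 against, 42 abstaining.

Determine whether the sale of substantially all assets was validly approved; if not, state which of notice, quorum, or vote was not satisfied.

Notice: 22 days given; 21 required. Satisfied.
Quorum: 25% of 5,931 = 1,482.75, rounded up to 1,483; 1,481 present. Not satisfied.
Vote: requires three-fourths of the votes cast (1,481 − 42 abstaining = 1,439); 3/4 of 1439 = 1079.25, rounded up to 1080, so 1,080 needed; 1,082 in favor. Satisfied.

Invalid — quorum requirement not satisfied.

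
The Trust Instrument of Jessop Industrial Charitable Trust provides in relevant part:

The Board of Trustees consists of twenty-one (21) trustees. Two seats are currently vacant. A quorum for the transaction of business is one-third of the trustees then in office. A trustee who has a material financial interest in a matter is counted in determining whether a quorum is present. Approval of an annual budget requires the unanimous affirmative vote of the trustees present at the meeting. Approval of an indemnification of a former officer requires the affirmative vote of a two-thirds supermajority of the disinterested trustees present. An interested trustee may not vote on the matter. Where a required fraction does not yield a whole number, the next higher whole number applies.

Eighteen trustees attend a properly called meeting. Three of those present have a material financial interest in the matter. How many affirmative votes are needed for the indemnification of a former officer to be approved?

10

The indemnification of a former officer requires two-thirds of the disinterested trustees present (18 − 3 = 15).
2/3 of 15 = 10.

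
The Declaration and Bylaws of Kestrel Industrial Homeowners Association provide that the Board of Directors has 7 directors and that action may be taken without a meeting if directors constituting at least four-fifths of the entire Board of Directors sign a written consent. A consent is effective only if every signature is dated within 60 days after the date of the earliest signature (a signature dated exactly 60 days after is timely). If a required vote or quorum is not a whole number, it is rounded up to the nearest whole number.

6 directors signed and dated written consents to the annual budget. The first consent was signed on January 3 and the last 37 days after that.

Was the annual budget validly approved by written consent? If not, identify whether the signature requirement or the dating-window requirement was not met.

Signatures required: at least four-fifths of 7 — 4/5 of 7 = 5.60, rounded up to 6, so 6 needed; 6 signed. Sufficient.
Dating window: the latest signature is 37 days after the earliest; the limit is 60 days. Within the window.

Effective — both the signature and dating-window requirements are satisfied.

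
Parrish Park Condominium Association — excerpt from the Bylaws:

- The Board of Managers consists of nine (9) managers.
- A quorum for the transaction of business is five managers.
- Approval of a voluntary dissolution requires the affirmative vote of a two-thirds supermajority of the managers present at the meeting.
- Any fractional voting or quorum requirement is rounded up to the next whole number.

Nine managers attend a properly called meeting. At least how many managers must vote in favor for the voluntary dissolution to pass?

The voluntary dissolution requires two-thirds of the managers present (9).
2/3 of 9 = 6.

6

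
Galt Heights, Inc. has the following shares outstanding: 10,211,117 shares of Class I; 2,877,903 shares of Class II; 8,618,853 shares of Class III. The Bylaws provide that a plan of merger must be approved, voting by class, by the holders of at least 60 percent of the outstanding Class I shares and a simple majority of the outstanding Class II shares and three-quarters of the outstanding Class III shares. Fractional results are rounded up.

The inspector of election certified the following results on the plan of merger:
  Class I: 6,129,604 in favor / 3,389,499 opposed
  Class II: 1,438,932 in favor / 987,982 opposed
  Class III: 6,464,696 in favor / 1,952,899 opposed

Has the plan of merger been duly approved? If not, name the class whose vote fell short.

Class I: 3/5 of 10211117 = 6126670.20, rounded up to 6126671; 6,126,671 required, 6,129,604 in favor — approved.
Class II: a majority of 2877903 is 1438952; 1,438,952 required, 1,438,932 in favor — not approved.
Class III: 3/4 of 8618853 = 6464139.75, rounded up to 6464140; 6,464,140 required, 6,464,696 in favor — approved.

Not approved — the Class II shares did not give the required vote.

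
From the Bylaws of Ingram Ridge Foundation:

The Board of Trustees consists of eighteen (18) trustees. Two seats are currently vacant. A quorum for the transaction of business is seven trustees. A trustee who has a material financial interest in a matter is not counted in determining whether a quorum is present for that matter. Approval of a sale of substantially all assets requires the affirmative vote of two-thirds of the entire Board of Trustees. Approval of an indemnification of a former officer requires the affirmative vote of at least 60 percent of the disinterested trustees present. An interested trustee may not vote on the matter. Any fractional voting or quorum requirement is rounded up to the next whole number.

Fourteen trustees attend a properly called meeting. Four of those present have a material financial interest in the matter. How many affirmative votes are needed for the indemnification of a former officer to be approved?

6

The indemnification of a former officer requires three-fifths of the disinterested trustees present (14 − 4 = 10).
3/5 of 10 = 6.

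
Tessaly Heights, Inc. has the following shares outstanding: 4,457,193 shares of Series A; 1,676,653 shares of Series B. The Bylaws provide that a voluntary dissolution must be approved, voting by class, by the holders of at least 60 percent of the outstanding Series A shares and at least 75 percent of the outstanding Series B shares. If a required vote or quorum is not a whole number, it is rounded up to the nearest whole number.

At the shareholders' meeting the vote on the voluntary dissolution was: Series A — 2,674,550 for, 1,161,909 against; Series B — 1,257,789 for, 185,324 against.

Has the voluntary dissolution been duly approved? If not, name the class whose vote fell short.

Series A: 3/5 of 4457193 = 2674315.80, rounded up to 2674316; 2,674,316 required, 2,674,550 in favor — approved.
Series B: 3/4 of 1676653 = 1257489.75, rounded up to 1257490; 1,257,490 required, 1,257,789 in favor — approved.

Approved — every class gave the required vote.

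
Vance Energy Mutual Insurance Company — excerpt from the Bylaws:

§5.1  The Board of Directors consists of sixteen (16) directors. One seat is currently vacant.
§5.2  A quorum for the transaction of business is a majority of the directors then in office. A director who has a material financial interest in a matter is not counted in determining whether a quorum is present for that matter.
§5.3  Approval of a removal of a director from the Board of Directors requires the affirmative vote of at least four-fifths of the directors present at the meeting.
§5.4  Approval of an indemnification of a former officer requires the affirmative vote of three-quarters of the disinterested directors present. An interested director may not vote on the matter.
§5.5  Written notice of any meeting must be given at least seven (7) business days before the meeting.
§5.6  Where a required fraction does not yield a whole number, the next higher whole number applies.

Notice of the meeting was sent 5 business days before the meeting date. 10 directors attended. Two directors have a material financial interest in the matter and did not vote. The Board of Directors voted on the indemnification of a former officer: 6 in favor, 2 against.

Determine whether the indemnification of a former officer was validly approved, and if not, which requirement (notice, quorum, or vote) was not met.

Invalid — notice requirement not satisfied.

Notice: 5 business days given; 7 required (5 < 7). Not satisfied.
Quorum: 10 present, but the 2 interested directors do not count, leaving 8. Quorum is 8. Satisfied.
Vote: the indemnification of a former officer requires three-fourths of the disinterested directors present (10 − 2 = 8). 3/4 of 8 = 6, so 6 affirmative votes are needed; 6 voted in favor. Satisfied.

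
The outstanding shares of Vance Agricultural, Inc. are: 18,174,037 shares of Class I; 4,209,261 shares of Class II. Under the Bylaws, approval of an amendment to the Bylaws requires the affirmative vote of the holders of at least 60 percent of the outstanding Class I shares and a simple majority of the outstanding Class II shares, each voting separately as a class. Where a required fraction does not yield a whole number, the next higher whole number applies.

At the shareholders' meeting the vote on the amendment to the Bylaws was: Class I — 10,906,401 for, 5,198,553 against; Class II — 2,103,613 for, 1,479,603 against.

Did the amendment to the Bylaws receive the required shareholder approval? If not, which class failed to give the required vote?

Class I: 3/5 of 18174037 = 10904422.20, rounded up to 10904423; 10,904,423 required, 10,906,401 in favor — approved.
Class II: a majority of 4209261 is 2104631; 2,104,631 required, 2,103,613 in favor — not approved.

Not approved — the Class II shares did not give the required vote.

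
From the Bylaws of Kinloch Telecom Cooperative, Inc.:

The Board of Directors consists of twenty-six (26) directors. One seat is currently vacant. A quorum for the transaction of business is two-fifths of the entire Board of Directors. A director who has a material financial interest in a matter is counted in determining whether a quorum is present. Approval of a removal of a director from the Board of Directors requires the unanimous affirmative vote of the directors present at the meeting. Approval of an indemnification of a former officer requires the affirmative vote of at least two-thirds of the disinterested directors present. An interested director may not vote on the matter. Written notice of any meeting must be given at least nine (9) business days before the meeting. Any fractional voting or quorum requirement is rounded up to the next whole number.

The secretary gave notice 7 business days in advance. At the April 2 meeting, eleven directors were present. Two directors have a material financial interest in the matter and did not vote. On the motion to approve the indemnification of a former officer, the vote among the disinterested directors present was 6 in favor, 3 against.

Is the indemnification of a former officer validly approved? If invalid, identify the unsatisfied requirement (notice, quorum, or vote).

Invalid — notice requirement not satisfied.

Notice: 7 business days given; 9 required (7 < 9). Not satisfied.
Quorum: 11 present (interested directors count toward quorum); quorum is 11. Satisfied.
Vote: the indemnification of a former officer requires two-thirds of the disinterested directors present (11 − 2 = 9). 2/3 of 9 = 6, so 6 affirmative votes are needed; 6 voted in favor. Satisfied.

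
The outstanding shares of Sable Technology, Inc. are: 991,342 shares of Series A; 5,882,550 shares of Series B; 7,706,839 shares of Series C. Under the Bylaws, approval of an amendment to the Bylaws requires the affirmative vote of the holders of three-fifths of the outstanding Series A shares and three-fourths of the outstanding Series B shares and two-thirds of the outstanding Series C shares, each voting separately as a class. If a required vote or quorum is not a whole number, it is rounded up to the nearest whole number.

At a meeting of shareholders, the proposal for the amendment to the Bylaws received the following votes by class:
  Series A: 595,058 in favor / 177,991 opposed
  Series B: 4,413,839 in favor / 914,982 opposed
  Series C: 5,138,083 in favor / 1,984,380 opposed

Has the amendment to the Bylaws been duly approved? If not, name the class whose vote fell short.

Series A: 3/5 of 991342 = 594805.20, rounded up to 594806; 594,806 required, 595,058 in favor — approved.
Series B: 3/4 of 5882550 = 4411912.50, rounded up to 4411913; 4,411,913 required, 4,413,839 in favor — approved.
Series C: 2/3 of 7706839 = 5137892.67, rounded up to 5137893; 5,137,893 required, 5,138,083 in favor — approved.

Approved — every class gave the required vote.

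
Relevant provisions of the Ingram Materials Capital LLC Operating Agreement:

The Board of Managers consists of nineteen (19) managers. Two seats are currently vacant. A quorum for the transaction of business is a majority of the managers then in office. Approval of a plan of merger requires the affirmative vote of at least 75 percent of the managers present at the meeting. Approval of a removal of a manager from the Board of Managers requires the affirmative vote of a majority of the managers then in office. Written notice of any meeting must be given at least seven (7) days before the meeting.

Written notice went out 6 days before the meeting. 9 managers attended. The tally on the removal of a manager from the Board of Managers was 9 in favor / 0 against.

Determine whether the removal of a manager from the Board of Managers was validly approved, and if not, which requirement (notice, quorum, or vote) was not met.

Invalid — notice requirement not satisfied.

Notice: 6 days given; 7 required (6 < 7). Not satisfied.
Quorum: 9 present; quorum is 9. Satisfied.
Vote: the removal of a manager from the Board of Managers requires a majority of the managers then in office (17). A majority of 17 is 9, so 9 affirmative votes are needed; 9 voted in favor. Satisfied.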